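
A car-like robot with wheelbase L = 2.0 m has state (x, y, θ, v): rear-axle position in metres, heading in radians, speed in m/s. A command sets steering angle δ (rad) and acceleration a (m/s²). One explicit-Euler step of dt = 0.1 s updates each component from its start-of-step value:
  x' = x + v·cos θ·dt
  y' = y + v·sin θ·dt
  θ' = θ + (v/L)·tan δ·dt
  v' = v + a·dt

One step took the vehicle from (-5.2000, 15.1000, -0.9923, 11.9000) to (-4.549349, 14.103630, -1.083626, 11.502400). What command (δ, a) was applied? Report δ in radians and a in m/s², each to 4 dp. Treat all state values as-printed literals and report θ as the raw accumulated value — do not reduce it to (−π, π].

a = (v'−v)/dt = (-0.397600)/0.1 = -3.9760
Δθ = θ'−θ = -0.091326;  (v·dt/L) = 11.9000·0.1/2.0 = 0.595000
tan δ = Δθ·L/(v·dt) = -0.153489  →  δ = -0.1523

δ = -0.1523, a = -3.9760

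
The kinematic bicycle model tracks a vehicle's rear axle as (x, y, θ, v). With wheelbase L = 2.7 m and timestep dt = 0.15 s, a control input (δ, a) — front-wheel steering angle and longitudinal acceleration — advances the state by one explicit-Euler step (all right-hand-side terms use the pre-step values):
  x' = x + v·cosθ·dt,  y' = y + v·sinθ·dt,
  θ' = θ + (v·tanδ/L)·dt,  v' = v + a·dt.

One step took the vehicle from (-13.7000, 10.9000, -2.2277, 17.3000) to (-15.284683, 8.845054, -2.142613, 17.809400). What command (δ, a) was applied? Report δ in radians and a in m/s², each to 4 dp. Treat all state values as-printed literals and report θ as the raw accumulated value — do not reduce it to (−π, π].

δ = 0.0883, a = 3.3960

a = (v'−v)/dt = (0.509400)/0.15 = 3.3960
Δθ = θ'−θ = 0.085087;  (v·dt/L) = 17.3000·0.15/2.7 = 0.961111
tan δ = Δθ·L/(v·dt) = 0.088530  →  δ = 0.0883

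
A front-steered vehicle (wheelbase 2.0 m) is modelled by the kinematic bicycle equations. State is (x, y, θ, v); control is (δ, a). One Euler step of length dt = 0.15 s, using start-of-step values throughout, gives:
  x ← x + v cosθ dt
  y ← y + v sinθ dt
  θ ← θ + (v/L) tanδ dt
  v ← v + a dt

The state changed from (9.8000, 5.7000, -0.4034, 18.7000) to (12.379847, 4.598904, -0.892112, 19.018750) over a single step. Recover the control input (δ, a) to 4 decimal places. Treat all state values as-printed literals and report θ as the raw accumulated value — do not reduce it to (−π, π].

a = (v'−v)/dt = (0.318750)/0.15 = 2.1250
Δθ = θ'−θ = -0.488712;  (v·dt/L) = 18.7000·0.15/2.0 = 1.402500
tan δ = Δθ·L/(v·dt) = -0.348458  →  δ = -0.3353

δ = -0.3353, a = 2.1250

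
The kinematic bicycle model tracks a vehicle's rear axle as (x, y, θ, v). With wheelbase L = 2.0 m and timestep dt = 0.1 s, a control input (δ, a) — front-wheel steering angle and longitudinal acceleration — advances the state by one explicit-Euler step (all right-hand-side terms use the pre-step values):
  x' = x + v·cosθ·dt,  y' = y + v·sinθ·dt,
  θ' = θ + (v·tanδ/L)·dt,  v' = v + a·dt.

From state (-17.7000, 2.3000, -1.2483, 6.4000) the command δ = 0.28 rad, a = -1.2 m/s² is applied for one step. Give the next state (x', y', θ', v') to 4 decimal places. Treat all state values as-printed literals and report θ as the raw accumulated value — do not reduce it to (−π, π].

(-17.4972, 1.6930, -1.1563, 6.2800)

x' = -17.7000 + 6.4000·cos(-1.2483)·0.1 = -17.4972
y' = 2.3000 + 6.4000·sin(-1.2483)·0.1 = 1.6930
θ' = -1.2483 + (6.4000/2.0)·tan(0.28)·0.1 = -1.1563
v' = 6.4000 − 1.2000·0.1 = 6.2800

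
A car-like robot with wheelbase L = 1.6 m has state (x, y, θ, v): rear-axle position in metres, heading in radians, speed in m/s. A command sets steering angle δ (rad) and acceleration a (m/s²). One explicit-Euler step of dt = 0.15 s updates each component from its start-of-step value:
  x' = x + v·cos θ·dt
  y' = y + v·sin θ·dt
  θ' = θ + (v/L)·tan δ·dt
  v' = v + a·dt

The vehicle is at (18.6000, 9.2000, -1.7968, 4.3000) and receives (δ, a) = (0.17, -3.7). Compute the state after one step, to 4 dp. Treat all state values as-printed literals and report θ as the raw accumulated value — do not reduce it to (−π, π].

x' = 18.6000 + 4.3000·cos(-1.7968)·0.15 = 18.4555
y' = 9.2000 + 4.3000·sin(-1.7968)·0.15 = 8.5714
θ' = -1.7968 + (4.3000/1.6)·tan(0.17)·0.15 = -1.7276
v' = 4.3000 − 3.7000·0.15 = 3.7450

(18.4555, 8.5714, -1.7276, 3.7450)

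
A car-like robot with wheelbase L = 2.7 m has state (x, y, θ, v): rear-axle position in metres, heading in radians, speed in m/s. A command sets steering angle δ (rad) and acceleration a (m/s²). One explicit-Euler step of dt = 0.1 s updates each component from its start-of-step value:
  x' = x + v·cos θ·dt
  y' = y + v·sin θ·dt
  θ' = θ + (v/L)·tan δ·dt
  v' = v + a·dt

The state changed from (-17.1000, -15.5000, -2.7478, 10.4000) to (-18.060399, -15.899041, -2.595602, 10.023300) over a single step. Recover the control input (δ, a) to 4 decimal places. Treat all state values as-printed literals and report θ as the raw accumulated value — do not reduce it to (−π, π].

δ = 0.3763, a = -3.7670

a = (v'−v)/dt = (-0.376700)/0.1 = -3.7670
Δθ = θ'−θ = 0.152198;  (v·dt/L) = 10.4000·0.1/2.7 = 0.385185
tan δ = Δθ·L/(v·dt) = 0.395129  →  δ = 0.3763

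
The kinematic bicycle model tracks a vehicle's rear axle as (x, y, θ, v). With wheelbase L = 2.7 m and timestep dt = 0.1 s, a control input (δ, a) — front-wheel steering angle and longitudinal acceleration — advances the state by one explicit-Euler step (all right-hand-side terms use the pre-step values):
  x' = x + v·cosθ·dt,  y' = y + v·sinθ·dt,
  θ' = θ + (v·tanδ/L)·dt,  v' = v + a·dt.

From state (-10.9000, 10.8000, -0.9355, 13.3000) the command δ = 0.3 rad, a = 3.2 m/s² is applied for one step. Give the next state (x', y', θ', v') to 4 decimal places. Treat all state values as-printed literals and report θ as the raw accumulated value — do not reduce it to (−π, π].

(-10.1108, 9.7295, -0.7831, 13.6200)

x' = -10.9000 + 13.3000·cos(-0.9355)·0.1 = -10.1108
y' = 10.8000 + 13.3000·sin(-0.9355)·0.1 = 9.7295
θ' = -0.9355 + (13.3000/2.7)·tan(0.3)·0.1 = -0.7831
v' = 13.3000 + 3.2000·0.1 = 13.6200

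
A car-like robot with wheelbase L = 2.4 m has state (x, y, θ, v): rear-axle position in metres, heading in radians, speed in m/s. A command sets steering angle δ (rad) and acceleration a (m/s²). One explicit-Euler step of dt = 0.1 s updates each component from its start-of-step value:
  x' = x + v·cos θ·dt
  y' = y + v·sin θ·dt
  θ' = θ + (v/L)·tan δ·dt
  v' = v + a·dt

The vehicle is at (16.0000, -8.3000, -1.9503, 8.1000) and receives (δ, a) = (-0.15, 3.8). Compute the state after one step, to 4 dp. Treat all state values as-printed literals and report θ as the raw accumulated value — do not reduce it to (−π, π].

x' = 16.0000 + 8.1000·cos(-1.9503)·0.1 = 15.6999
y' = -8.3000 + 8.1000·sin(-1.9503)·0.1 = -9.0524
θ' = -1.9503 + (8.1000/2.4)·tan(-0.15)·0.1 = -2.0013
v' = 8.1000 + 3.8000·0.1 = 8.4800

(15.6999, -9.0524, -2.0013, 8.4800)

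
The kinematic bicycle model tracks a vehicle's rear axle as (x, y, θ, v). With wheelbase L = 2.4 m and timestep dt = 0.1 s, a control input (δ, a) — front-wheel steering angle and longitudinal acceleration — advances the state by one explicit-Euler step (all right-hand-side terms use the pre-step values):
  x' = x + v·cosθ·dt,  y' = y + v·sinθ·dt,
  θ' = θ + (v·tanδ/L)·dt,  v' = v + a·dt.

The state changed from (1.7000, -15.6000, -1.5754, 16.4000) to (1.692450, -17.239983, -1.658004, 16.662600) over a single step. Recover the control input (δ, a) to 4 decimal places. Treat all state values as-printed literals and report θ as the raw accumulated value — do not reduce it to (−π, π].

δ = -0.1203, a = 2.6260

a = (v'−v)/dt = (0.262600)/0.1 = 2.6260
Δθ = θ'−θ = -0.082604;  (v·dt/L) = 16.4000·0.1/2.4 = 0.683333
tan δ = Δθ·L/(v·dt) = -0.120884  →  δ = -0.1203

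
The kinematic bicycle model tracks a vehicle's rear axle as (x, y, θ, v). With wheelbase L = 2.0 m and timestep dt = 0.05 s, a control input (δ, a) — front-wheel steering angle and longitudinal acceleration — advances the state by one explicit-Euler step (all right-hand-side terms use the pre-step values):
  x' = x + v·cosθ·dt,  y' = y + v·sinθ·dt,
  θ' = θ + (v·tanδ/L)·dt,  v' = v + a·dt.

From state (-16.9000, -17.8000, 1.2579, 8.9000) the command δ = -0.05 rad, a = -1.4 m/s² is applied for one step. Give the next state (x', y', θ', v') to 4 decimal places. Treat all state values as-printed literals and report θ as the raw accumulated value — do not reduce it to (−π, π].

(-16.7630, -17.3766, 1.2468, 8.8300)

x' = -16.9000 + 8.9000·cos(1.2579)·0.05 = -16.7630
y' = -17.8000 + 8.9000·sin(1.2579)·0.05 = -17.3766
θ' = 1.2579 + (8.9000/2.0)·tan(-0.05)·0.05 = 1.2468
v' = 8.9000 − 1.4000·0.05 = 8.8300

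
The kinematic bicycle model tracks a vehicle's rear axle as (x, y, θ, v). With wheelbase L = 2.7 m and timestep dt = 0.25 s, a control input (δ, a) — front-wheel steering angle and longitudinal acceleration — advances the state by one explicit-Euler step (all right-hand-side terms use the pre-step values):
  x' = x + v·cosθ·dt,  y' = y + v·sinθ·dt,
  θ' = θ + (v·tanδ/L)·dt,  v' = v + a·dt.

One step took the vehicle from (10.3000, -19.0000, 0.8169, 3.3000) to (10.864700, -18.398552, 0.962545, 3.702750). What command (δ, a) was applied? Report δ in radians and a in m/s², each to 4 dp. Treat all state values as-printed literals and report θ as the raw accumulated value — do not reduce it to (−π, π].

a = (v'−v)/dt = (0.402750)/0.25 = 1.6110
Δθ = θ'−θ = 0.145645;  (v·dt/L) = 3.3000·0.25/2.7 = 0.305556
tan δ = Δθ·L/(v·dt) = 0.476656  →  δ = 0.4448

δ = 0.4448, a = 1.6110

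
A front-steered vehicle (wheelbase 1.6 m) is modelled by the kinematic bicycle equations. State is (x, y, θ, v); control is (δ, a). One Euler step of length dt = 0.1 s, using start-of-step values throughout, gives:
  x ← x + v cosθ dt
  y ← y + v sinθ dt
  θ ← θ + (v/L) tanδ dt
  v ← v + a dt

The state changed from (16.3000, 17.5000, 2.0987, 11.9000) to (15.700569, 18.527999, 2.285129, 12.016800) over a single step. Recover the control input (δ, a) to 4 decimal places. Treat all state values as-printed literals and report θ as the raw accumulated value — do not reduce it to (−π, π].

δ = 0.2456, a = 1.1680

a = (v'−v)/dt = (0.116800)/0.1 = 1.1680
Δθ = θ'−θ = 0.186429;  (v·dt/L) = 11.9000·0.1/1.6 = 0.743750
tan δ = Δθ·L/(v·dt) = 0.250661  →  δ = 0.2456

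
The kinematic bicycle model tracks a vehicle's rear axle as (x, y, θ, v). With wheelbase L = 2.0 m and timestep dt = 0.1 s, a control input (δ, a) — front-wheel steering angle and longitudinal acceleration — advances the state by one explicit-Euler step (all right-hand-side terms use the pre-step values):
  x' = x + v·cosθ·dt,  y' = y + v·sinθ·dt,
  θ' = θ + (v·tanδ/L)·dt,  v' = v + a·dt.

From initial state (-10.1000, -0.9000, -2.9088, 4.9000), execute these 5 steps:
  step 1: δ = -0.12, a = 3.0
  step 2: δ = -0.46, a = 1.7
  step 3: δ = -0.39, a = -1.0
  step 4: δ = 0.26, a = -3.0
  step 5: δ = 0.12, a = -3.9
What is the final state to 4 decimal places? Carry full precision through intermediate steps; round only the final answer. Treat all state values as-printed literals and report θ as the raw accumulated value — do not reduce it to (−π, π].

after step 1 (δ=-0.12, a=3.0): (-10.576783, -1.013041, -2.938342, 5.200000)
after step 2 (δ=-0.46, a=1.7): (-11.086079, -1.118005, -3.067159, 5.370000)
after step 3 (δ=-0.39, a=-1.0): (-11.621592, -1.157939, -3.177527, 5.270000)
after step 4 (δ=0.26, a=-3.0): (-12.148252, -1.139006, -3.107430, 4.970000)
after step 5 (δ=0.12, a=-3.9): (-12.644962, -1.155981, -3.077466, 4.580000)

(-12.6450, -1.1560, -3.0775, 4.5800)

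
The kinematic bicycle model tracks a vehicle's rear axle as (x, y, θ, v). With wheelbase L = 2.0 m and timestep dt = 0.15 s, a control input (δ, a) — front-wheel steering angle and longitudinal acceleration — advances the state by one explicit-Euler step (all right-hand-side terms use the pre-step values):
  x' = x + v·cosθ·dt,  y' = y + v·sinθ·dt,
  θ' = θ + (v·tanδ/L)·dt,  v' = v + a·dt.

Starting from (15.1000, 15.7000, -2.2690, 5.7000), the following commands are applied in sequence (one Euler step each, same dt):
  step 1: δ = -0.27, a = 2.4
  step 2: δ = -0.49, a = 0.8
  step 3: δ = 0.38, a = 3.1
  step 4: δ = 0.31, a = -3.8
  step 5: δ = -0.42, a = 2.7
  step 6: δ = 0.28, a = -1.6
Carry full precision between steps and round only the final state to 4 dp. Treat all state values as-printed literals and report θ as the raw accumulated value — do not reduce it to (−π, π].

after step 1 (δ=-0.27, a=2.4): (14.550369, 15.045072, -2.387314, 6.060000)
after step 2 (δ=-0.49, a=0.8): (13.887921, 14.422622, -2.629739, 6.180000)
after step 3 (δ=0.38, a=3.1): (13.079727, 13.968583, -2.444611, 6.645000)
after step 4 (δ=0.31, a=-3.8): (12.315436, 13.328763, -2.284968, 6.075000)
after step 5 (δ=-0.42, a=2.7): (11.718575, 12.640190, -2.488438, 6.480000)
after step 6 (δ=0.28, a=-1.6): (10.946641, 12.049510, -2.348686, 6.240000)

(10.9466, 12.0495, -2.3487, 6.2400)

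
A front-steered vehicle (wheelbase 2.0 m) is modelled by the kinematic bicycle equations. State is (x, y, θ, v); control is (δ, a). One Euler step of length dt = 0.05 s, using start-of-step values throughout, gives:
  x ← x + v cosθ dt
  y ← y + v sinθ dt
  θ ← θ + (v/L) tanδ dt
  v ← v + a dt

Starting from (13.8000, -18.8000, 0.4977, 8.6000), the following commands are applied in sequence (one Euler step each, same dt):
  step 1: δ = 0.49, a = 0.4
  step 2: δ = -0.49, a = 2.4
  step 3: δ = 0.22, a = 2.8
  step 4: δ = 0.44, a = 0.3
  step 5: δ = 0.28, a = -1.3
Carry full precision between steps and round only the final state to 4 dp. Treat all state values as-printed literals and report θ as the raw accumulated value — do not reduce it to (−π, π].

(15.6478, -17.6383, 0.7148, 8.8300)

after step 1 (δ=0.49, a=0.4): (14.177834, -18.594715, 0.612378, 8.620000)
after step 2 (δ=-0.49, a=2.4): (14.530514, -18.346970, 0.497433, 8.740000)
after step 3 (δ=0.22, a=2.8): (14.914554, -18.138446, 0.546294, 8.880000)
after step 4 (δ=0.44, a=0.3): (15.293932, -17.907777, 0.650807, 8.895000)
after step 5 (δ=0.28, a=-1.3): (15.647773, -17.638335, 0.714752, 8.830000)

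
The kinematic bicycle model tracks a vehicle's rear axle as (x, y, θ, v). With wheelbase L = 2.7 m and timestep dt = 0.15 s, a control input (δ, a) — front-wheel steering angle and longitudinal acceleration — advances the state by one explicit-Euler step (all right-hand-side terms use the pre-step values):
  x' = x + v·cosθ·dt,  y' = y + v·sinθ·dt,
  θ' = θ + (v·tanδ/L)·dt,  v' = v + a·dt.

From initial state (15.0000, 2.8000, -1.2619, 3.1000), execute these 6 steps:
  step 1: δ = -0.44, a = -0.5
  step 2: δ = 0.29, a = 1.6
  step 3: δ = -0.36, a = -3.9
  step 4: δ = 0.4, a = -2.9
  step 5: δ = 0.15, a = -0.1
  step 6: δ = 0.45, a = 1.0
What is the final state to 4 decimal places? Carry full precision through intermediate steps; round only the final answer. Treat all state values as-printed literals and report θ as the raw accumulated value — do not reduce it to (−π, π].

after step 1 (δ=-0.44, a=-0.5): (15.141363, 2.357009, -1.342979, 3.025000)
after step 2 (δ=0.29, a=1.6): (15.243844, 1.914983, -1.292829, 3.265000)
after step 3 (δ=-0.36, a=-3.9): (15.378232, 1.444032, -1.361104, 2.680000)
after step 4 (δ=0.4, a=-2.9): (15.461912, 1.050838, -1.298155, 2.245000)
after step 5 (δ=0.15, a=-0.1): (15.552590, 0.726526, -1.279305, 2.230000)
after step 6 (δ=0.45, a=1.0): (15.648719, 0.406136, -1.219460, 2.380000)

(15.6487, 0.4061, -1.2195, 2.3800)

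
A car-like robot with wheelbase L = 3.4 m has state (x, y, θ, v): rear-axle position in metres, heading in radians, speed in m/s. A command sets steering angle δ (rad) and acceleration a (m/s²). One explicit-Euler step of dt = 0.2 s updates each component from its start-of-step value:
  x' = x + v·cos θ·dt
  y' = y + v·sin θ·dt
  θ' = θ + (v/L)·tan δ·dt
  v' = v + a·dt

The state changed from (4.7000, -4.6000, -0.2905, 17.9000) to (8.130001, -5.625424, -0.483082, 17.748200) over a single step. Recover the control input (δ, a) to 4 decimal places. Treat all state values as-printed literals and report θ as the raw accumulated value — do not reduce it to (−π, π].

δ = -0.1809, a = -0.7590

a = (v'−v)/dt = (-0.151800)/0.2 = -0.7590
Δθ = θ'−θ = -0.192582;  (v·dt/L) = 17.9000·0.2/3.4 = 1.052941
tan δ = Δθ·L/(v·dt) = -0.182899  →  δ = -0.1809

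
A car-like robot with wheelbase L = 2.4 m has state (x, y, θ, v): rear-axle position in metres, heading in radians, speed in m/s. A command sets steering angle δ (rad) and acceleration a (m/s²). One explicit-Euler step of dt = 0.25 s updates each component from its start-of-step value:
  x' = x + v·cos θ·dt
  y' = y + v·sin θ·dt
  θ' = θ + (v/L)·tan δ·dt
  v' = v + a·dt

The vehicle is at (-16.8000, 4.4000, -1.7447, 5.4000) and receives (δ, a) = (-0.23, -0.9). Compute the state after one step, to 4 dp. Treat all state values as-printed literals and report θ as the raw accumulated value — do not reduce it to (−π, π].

x' = -16.8000 + 5.4000·cos(-1.7447)·0.25 = -17.0336
y' = 4.4000 + 5.4000·sin(-1.7447)·0.25 = 3.0704
θ' = -1.7447 + (5.4000/2.4)·tan(-0.23)·0.25 = -1.8764
v' = 5.4000 − 0.9000·0.25 = 5.1750

(-17.0336, 3.0704, -1.8764, 5.1750)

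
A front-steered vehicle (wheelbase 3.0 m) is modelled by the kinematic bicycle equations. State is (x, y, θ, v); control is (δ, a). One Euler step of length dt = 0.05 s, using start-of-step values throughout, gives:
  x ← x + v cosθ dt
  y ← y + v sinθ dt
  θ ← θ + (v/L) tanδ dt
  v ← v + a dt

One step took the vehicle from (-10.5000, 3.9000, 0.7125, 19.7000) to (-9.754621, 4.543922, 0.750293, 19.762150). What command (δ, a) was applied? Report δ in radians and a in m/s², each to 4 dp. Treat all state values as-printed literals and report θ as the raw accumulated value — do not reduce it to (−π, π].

a = (v'−v)/dt = (0.062150)/0.05 = 1.2430
Δθ = θ'−θ = 0.037793;  (v·dt/L) = 19.7000·0.05/3.0 = 0.328333
tan δ = Δθ·L/(v·dt) = 0.115106  →  δ = 0.1146

δ = 0.1146, a = 1.2430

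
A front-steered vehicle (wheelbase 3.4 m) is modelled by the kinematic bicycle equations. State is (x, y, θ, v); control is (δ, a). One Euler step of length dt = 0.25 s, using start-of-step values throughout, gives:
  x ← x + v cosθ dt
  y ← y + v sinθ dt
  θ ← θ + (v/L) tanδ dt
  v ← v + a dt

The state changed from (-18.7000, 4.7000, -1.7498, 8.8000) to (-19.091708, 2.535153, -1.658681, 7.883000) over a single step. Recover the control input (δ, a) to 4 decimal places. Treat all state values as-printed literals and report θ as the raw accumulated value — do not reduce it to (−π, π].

a = (v'−v)/dt = (-0.917000)/0.25 = -3.6680
Δθ = θ'−θ = 0.091119;  (v·dt/L) = 8.8000·0.25/3.4 = 0.647059
tan δ = Δθ·L/(v·dt) = 0.140820  →  δ = 0.1399

δ = 0.1399, a = -3.6680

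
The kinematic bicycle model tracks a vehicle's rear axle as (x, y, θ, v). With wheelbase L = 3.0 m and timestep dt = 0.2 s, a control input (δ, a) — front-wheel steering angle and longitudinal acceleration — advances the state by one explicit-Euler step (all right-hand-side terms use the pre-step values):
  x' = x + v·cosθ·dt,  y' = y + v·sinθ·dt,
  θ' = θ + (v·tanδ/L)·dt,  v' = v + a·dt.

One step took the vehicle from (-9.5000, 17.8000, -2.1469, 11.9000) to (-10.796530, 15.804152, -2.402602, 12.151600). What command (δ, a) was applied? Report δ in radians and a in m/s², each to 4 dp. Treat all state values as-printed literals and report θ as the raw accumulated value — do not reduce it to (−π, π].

a = (v'−v)/dt = (0.251600)/0.2 = 1.2580
Δθ = θ'−θ = -0.255702;  (v·dt/L) = 11.9000·0.2/3.0 = 0.793333
tan δ = Δθ·L/(v·dt) = -0.322313  →  δ = -0.3118

δ = -0.3118, a = 1.2580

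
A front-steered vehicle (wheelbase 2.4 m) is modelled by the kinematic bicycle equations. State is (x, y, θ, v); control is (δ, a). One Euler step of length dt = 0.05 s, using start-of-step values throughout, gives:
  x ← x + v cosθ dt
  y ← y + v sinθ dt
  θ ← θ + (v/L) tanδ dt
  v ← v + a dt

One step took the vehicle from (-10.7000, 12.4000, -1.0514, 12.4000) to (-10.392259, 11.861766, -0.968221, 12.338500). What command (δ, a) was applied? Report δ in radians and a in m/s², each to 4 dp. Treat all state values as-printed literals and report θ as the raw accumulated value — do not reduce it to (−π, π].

a = (v'−v)/dt = (-0.061500)/0.05 = -1.2300
Δθ = θ'−θ = 0.083179;  (v·dt/L) = 12.4000·0.05/2.4 = 0.258333
tan δ = Δθ·L/(v·dt) = 0.321983  →  δ = 0.3115

δ = 0.3115, a = -1.2300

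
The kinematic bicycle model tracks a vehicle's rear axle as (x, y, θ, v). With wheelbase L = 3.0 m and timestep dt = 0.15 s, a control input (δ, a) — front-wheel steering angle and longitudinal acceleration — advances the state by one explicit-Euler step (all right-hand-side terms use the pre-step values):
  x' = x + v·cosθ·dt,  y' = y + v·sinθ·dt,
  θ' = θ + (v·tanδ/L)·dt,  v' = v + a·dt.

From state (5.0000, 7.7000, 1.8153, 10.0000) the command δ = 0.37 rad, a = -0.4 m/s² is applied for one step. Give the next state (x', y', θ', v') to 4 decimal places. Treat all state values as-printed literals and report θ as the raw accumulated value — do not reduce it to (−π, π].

x' = 5.0000 + 10.0000·cos(1.8153)·0.15 = 4.6369
y' = 7.7000 + 10.0000·sin(1.8153)·0.15 = 9.1554
θ' = 1.8153 + (10.0000/3.0)·tan(0.37)·0.15 = 2.0092
v' = 10.0000 − 0.4000·0.15 = 9.9400

(4.6369, 9.1554, 2.0092, 9.9400)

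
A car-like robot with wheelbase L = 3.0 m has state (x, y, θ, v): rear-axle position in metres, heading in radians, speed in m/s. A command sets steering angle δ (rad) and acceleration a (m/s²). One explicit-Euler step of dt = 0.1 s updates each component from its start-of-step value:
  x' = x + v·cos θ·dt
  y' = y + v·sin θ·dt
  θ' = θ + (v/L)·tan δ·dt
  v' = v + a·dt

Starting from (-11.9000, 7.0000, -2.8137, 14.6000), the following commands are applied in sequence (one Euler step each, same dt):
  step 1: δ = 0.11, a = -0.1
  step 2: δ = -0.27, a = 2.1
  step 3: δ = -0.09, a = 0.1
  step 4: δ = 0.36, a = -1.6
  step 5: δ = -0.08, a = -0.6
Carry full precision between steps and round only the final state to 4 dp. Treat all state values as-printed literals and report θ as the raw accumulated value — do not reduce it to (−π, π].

(-18.8780, 4.7719, -2.7924, 14.5900)

after step 1 (δ=0.11, a=-0.1): (-13.282216, 6.529809, -2.759950, 14.590000)
after step 2 (δ=-0.27, a=2.1): (-14.636246, 5.986411, -2.894546, 14.800000)
after step 3 (δ=-0.09, a=0.1): (-16.071312, 5.624490, -2.939067, 14.810000)
after step 4 (δ=0.36, a=-1.6): (-17.522043, 5.326595, -2.753249, 14.650000)
after step 5 (δ=-0.08, a=-0.6): (-18.877955, 4.771865, -2.792399, 14.590000)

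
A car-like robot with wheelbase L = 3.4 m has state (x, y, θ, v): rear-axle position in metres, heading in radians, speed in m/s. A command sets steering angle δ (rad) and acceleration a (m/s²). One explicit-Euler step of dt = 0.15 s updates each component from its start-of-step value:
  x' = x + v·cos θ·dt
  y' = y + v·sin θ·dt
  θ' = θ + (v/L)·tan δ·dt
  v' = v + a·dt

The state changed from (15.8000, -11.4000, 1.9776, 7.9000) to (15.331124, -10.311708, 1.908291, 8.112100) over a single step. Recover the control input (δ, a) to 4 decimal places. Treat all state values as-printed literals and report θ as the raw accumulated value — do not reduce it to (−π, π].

a = (v'−v)/dt = (0.212100)/0.15 = 1.4140
Δθ = θ'−θ = -0.069309;  (v·dt/L) = 7.9000·0.15/3.4 = 0.348529
tan δ = Δθ·L/(v·dt) = -0.198861  →  δ = -0.1963

δ = -0.1963, a = 1.4140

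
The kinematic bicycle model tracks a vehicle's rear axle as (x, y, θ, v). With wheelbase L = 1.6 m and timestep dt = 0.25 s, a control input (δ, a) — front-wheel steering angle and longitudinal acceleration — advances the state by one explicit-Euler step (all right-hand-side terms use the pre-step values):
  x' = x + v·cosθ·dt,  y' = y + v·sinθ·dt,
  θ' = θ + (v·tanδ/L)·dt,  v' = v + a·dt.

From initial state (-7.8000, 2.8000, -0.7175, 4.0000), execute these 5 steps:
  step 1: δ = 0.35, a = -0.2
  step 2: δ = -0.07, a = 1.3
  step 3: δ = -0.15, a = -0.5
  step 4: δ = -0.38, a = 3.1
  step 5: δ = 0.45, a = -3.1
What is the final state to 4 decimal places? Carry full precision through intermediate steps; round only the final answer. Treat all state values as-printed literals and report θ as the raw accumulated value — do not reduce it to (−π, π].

after step 1 (δ=0.35, a=-0.2): (-7.046548, 2.142497, -0.489357, 3.950000)
after step 2 (δ=-0.07, a=1.3): (-6.174946, 1.678314, -0.532631, 4.275000)
after step 3 (δ=-0.15, a=-0.5): (-5.254246, 1.135601, -0.633585, 4.150000)
after step 4 (δ=-0.38, a=3.1): (-4.418113, 0.521362, -0.892579, 4.925000)
after step 5 (δ=0.45, a=-3.1): (-3.645620, -0.437403, -0.520853, 4.150000)

(-3.6456, -0.4374, -0.5209, 4.1500)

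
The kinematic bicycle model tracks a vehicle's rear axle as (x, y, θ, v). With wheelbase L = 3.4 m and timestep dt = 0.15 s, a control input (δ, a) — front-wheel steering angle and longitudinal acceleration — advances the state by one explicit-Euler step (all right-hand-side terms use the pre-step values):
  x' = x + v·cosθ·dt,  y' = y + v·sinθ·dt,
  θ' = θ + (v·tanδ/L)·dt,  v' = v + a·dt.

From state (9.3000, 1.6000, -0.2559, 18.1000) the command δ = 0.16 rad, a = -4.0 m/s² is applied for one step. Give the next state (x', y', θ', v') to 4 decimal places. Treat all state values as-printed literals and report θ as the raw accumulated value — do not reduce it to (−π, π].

(11.9266, 0.9128, -0.1270, 17.5000)

x' = 9.3000 + 18.1000·cos(-0.2559)·0.15 = 11.9266
y' = 1.6000 + 18.1000·sin(-0.2559)·0.15 = 0.9128
θ' = -0.2559 + (18.1000/3.4)·tan(0.16)·0.15 = -0.1270
v' = 18.1000 − 4.0000·0.15 = 17.5000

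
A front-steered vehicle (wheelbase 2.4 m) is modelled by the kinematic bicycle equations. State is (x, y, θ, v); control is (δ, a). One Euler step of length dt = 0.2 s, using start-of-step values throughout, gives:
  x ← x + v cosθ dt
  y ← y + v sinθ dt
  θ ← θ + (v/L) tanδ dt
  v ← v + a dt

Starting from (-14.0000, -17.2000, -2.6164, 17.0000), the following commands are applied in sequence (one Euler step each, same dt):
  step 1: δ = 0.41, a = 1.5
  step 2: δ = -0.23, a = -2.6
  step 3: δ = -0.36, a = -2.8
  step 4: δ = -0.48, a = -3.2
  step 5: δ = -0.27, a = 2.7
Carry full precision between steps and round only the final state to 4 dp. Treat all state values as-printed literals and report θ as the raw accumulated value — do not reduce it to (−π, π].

after step 1 (δ=0.41, a=1.5): (-16.941773, -18.904691, -2.000672, 17.300000)
after step 2 (δ=-0.23, a=-2.6): (-18.383756, -22.049891, -2.338229, 16.780000)
after step 3 (δ=-0.36, a=-2.8): (-20.713793, -24.465189, -2.864566, 16.220000)
after step 4 (δ=-0.48, a=-3.2): (-23.834109, -25.352413, -3.568258, 15.580000)
after step 5 (δ=-0.27, a=2.7): (-26.670762, -24.062896, -3.927582, 16.120000)

(-26.6708, -24.0629, -3.9276, 16.1200)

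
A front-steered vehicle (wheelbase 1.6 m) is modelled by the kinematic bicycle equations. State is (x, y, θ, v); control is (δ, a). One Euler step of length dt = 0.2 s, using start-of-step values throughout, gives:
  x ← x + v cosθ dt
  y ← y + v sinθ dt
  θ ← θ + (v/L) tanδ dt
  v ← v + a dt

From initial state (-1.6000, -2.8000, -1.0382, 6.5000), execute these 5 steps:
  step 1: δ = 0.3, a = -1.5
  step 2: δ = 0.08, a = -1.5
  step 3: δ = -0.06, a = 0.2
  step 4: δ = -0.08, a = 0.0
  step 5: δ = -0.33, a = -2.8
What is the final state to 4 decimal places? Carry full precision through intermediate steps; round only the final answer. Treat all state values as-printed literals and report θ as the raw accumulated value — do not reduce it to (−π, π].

after step 1 (δ=0.3, a=-1.5): (-0.939897, -3.919939, -0.786864, 6.200000)
after step 2 (δ=0.08, a=-1.5): (-0.064371, -4.798036, -0.724732, 5.900000)
after step 3 (δ=-0.06, a=0.2): (0.819068, -5.580299, -0.769035, 5.940000)
after step 4 (δ=-0.08, a=0.0): (1.672744, -6.406484, -0.828562, 5.940000)
after step 5 (δ=-0.33, a=-2.8): (2.475756, -7.281993, -1.082887, 5.380000)

(2.4758, -7.2820, -1.0829, 5.3800)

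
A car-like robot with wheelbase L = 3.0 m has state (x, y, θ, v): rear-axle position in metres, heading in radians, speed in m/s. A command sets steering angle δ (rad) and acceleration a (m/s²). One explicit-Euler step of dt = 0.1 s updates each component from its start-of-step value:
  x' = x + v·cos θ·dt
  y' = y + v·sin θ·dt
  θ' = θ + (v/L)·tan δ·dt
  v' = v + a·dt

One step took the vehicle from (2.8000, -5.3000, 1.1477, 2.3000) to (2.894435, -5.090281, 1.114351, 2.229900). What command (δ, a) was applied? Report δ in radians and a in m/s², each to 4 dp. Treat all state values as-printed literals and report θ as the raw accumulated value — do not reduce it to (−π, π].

a = (v'−v)/dt = (-0.070100)/0.1 = -0.7010
Δθ = θ'−θ = -0.033349;  (v·dt/L) = 2.3000·0.1/3.0 = 0.076667
tan δ = Δθ·L/(v·dt) = -0.434987  →  δ = -0.4103

δ = -0.4103, a = -0.7010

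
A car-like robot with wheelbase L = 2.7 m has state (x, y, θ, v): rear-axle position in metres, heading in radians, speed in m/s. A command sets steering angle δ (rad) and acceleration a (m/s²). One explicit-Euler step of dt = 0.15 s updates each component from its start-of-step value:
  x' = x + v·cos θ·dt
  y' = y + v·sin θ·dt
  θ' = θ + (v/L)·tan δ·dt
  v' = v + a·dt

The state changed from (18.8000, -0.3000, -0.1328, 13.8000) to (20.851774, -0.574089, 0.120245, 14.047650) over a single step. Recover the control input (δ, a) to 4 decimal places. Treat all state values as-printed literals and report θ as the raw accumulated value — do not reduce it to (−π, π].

a = (v'−v)/dt = (0.247650)/0.15 = 1.6510
Δθ = θ'−θ = 0.253045;  (v·dt/L) = 13.8000·0.15/2.7 = 0.766667
tan δ = Δθ·L/(v·dt) = 0.330059  →  δ = 0.3188

δ = 0.3188, a = 1.6510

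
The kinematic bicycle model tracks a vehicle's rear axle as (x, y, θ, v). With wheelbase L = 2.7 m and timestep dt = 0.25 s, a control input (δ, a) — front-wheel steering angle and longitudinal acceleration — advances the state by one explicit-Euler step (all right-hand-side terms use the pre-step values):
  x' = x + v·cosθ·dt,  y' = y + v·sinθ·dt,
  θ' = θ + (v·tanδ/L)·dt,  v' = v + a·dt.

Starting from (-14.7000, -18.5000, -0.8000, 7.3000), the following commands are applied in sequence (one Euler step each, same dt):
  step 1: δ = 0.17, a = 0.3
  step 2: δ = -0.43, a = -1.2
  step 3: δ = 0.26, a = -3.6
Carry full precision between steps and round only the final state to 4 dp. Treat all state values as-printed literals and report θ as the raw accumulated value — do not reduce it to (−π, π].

(-11.0396, -22.4598, -0.8229, 6.1750)

after step 1 (δ=0.17, a=0.3): (-13.428510, -19.809175, -0.683973, 7.375000)
after step 2 (δ=-0.43, a=-1.2): (-11.999478, -20.974198, -0.997151, 7.075000)
after step 3 (δ=0.26, a=-3.6): (-11.039582, -22.459822, -0.822883, 6.175000)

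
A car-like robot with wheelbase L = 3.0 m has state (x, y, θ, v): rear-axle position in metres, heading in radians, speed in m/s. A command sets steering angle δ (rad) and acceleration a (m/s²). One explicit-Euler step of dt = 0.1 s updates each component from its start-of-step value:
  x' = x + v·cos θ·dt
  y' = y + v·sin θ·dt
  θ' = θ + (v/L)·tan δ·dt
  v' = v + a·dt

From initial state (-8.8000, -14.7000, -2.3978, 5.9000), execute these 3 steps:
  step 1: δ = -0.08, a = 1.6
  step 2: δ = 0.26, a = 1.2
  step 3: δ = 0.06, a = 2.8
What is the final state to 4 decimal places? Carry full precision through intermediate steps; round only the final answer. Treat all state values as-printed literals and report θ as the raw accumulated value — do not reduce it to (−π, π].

(-10.1251, -15.9381, -2.3475, 6.4600)

after step 1 (δ=-0.08, a=1.6): (-9.234184, -15.099479, -2.413567, 6.060000)
after step 2 (δ=0.26, a=1.2): (-9.686557, -15.502710, -2.359831, 6.180000)
after step 3 (δ=0.06, a=2.8): (-10.125135, -15.938110, -2.347456, 6.460000)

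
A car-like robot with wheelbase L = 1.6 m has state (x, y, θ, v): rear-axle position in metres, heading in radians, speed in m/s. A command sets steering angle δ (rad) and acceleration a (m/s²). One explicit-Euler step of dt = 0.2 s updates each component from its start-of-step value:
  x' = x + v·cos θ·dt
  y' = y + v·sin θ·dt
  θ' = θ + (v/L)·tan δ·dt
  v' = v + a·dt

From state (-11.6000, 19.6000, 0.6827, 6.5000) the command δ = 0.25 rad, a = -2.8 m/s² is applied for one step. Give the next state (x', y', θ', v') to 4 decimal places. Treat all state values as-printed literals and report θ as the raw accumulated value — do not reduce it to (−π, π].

x' = -11.6000 + 6.5000·cos(0.6827)·0.2 = -10.5914
y' = 19.6000 + 6.5000·sin(0.6827)·0.2 = 20.4202
θ' = 0.6827 + (6.5000/1.6)·tan(0.25)·0.2 = 0.8902
v' = 6.5000 − 2.8000·0.2 = 5.9400

(-10.5914, 20.4202, 0.8902, 5.9400)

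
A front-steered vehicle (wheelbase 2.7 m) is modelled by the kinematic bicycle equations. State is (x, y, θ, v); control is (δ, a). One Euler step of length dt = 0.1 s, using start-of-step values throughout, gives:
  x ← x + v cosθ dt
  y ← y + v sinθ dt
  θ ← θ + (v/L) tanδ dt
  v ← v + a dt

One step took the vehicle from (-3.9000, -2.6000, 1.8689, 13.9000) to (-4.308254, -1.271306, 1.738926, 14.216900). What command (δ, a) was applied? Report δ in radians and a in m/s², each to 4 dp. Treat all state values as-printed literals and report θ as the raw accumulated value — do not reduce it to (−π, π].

a = (v'−v)/dt = (0.316900)/0.1 = 3.1690
Δθ = θ'−θ = -0.129974;  (v·dt/L) = 13.9000·0.1/2.7 = 0.514815
tan δ = Δθ·L/(v·dt) = -0.252467  →  δ = -0.2473

δ = -0.2473, a = 3.1690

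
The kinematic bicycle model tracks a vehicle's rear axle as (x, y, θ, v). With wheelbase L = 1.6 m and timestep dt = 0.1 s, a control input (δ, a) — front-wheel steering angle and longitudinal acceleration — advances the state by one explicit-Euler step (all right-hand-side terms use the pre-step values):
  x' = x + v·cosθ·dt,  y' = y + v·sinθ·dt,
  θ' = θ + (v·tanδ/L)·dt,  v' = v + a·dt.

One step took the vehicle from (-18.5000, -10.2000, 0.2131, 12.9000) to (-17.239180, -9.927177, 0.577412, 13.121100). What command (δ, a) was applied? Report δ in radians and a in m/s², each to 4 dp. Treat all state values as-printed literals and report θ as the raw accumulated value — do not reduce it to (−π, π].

δ = 0.4244, a = 2.2110

a = (v'−v)/dt = (0.221100)/0.1 = 2.2110
Δθ = θ'−θ = 0.364312;  (v·dt/L) = 12.9000·0.1/1.6 = 0.806250
tan δ = Δθ·L/(v·dt) = 0.451860  →  δ = 0.4244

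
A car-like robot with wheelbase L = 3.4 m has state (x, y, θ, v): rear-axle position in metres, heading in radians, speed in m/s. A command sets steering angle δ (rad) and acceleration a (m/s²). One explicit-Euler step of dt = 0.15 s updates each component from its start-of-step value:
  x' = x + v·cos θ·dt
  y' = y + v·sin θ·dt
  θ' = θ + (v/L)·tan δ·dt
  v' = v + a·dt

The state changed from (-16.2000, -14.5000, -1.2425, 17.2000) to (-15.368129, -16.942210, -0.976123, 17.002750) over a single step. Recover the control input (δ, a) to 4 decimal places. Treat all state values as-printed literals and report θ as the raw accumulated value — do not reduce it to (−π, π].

δ = 0.3376, a = -1.3150

a = (v'−v)/dt = (-0.197250)/0.15 = -1.3150
Δθ = θ'−θ = 0.266377;  (v·dt/L) = 17.2000·0.15/3.4 = 0.758824
tan δ = Δθ·L/(v·dt) = 0.351039  →  δ = 0.3376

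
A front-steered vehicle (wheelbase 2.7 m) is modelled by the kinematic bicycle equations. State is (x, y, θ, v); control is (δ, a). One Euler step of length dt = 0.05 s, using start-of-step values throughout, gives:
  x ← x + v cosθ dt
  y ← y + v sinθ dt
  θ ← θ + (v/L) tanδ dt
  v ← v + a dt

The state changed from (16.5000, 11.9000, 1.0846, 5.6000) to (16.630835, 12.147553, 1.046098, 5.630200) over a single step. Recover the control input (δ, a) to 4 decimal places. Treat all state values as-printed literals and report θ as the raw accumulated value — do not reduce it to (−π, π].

δ = -0.3555, a = 0.6040

a = (v'−v)/dt = (0.030200)/0.05 = 0.6040
Δθ = θ'−θ = -0.038502;  (v·dt/L) = 5.6000·0.05/2.7 = 0.103704
tan δ = Δθ·L/(v·dt) = -0.371269  →  δ = -0.3555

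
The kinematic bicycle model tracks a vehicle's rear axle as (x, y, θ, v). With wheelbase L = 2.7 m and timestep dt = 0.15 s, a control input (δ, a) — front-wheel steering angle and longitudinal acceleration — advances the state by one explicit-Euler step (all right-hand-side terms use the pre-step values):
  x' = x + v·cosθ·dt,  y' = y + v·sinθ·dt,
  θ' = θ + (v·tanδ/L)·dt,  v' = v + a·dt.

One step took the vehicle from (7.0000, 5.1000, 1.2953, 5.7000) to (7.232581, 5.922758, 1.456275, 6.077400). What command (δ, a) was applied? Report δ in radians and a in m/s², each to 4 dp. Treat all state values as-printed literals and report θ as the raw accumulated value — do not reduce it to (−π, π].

a = (v'−v)/dt = (0.377400)/0.15 = 2.5160
Δθ = θ'−θ = 0.160975;  (v·dt/L) = 5.7000·0.15/2.7 = 0.316667
tan δ = Δθ·L/(v·dt) = 0.508342  →  δ = 0.4703

δ = 0.4703, a = 2.5160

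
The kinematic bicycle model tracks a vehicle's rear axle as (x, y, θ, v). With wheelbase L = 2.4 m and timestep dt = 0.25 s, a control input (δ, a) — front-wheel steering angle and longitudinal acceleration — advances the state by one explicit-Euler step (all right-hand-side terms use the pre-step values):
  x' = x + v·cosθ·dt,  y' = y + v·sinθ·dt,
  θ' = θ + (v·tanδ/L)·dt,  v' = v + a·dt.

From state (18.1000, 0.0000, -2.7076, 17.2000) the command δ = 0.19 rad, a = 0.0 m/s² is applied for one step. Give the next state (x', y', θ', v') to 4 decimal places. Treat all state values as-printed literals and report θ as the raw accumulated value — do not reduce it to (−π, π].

x' = 18.1000 + 17.2000·cos(-2.7076)·0.25 = 14.1986
y' = 0.0000 + 17.2000·sin(-2.7076)·0.25 = -1.8081
θ' = -2.7076 + (17.2000/2.4)·tan(0.19)·0.25 = -2.3630
v' = 17.2000 + 0.0000·0.25 = 17.2000

(14.1986, -1.8081, -2.3630, 17.2000)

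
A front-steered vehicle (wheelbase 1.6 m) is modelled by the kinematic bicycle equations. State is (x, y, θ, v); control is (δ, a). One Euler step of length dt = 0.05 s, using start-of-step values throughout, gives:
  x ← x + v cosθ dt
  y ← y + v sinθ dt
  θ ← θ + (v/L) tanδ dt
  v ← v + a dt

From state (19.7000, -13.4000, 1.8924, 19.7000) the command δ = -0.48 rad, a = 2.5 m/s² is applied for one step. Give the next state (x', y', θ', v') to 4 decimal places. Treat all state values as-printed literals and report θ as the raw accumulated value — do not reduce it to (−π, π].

x' = 19.7000 + 19.7000·cos(1.8924)·0.05 = 19.3887
y' = -13.4000 + 19.7000·sin(1.8924)·0.05 = -12.4655
θ' = 1.8924 + (19.7000/1.6)·tan(-0.48)·0.05 = 1.5719
v' = 19.7000 + 2.5000·0.05 = 19.8250

(19.3887, -12.4655, 1.5719, 19.8250)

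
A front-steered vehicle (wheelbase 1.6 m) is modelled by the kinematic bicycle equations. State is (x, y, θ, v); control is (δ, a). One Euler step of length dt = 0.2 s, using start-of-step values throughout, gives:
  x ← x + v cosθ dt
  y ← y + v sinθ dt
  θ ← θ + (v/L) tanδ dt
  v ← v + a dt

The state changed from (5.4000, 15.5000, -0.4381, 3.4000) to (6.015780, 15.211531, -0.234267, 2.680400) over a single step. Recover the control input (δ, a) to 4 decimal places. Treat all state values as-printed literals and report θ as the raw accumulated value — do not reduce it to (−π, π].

a = (v'−v)/dt = (-0.719600)/0.2 = -3.5980
Δθ = θ'−θ = 0.203833;  (v·dt/L) = 3.4000·0.2/1.6 = 0.425000
tan δ = Δθ·L/(v·dt) = 0.479607  →  δ = 0.4472

δ = 0.4472, a = -3.5980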